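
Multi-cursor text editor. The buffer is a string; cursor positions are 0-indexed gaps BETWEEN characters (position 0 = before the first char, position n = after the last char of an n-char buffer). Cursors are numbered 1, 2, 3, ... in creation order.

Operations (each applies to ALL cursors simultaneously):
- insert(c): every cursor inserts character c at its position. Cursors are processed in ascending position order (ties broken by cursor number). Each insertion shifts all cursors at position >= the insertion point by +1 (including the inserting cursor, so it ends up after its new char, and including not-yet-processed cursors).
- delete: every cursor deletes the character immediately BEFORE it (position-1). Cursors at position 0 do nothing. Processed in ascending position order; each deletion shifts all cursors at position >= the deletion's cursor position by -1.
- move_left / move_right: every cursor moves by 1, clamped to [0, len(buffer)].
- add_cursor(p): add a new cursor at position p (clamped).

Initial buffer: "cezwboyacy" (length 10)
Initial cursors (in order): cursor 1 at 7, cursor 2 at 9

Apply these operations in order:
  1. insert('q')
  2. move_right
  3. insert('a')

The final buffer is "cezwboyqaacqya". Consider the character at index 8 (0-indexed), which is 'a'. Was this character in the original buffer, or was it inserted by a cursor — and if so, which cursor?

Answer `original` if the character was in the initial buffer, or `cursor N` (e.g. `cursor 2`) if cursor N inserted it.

After op 1 (insert('q')): buffer="cezwboyqacqy" (len 12), cursors c1@8 c2@11, authorship .......1..2.
After op 2 (move_right): buffer="cezwboyqacqy" (len 12), cursors c1@9 c2@12, authorship .......1..2.
After op 3 (insert('a')): buffer="cezwboyqaacqya" (len 14), cursors c1@10 c2@14, authorship .......1.1.2.2
Authorship (.=original, N=cursor N): . . . . . . . 1 . 1 . 2 . 2
Index 8: author = original

Answer: original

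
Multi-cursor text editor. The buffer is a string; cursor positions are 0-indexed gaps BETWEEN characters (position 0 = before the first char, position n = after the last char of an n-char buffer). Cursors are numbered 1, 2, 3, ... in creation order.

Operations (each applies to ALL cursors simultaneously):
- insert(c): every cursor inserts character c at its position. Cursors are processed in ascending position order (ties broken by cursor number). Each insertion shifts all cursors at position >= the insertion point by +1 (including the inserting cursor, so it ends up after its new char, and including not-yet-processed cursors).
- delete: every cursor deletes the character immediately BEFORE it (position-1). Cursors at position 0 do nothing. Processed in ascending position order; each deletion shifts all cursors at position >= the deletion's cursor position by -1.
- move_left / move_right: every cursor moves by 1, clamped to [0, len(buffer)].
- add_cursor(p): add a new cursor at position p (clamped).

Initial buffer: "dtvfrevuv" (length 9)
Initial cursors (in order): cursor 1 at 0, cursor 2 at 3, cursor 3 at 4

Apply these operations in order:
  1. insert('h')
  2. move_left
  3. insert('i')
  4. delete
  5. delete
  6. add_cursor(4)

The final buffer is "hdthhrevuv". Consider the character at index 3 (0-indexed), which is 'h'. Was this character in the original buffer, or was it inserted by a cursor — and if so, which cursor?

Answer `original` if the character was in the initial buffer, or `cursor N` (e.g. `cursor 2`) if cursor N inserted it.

Answer: cursor 2

Derivation:
After op 1 (insert('h')): buffer="hdtvhfhrevuv" (len 12), cursors c1@1 c2@5 c3@7, authorship 1...2.3.....
After op 2 (move_left): buffer="hdtvhfhrevuv" (len 12), cursors c1@0 c2@4 c3@6, authorship 1...2.3.....
After op 3 (insert('i')): buffer="ihdtvihfihrevuv" (len 15), cursors c1@1 c2@6 c3@9, authorship 11...22.33.....
After op 4 (delete): buffer="hdtvhfhrevuv" (len 12), cursors c1@0 c2@4 c3@6, authorship 1...2.3.....
After op 5 (delete): buffer="hdthhrevuv" (len 10), cursors c1@0 c2@3 c3@4, authorship 1..23.....
After op 6 (add_cursor(4)): buffer="hdthhrevuv" (len 10), cursors c1@0 c2@3 c3@4 c4@4, authorship 1..23.....
Authorship (.=original, N=cursor N): 1 . . 2 3 . . . . .
Index 3: author = 2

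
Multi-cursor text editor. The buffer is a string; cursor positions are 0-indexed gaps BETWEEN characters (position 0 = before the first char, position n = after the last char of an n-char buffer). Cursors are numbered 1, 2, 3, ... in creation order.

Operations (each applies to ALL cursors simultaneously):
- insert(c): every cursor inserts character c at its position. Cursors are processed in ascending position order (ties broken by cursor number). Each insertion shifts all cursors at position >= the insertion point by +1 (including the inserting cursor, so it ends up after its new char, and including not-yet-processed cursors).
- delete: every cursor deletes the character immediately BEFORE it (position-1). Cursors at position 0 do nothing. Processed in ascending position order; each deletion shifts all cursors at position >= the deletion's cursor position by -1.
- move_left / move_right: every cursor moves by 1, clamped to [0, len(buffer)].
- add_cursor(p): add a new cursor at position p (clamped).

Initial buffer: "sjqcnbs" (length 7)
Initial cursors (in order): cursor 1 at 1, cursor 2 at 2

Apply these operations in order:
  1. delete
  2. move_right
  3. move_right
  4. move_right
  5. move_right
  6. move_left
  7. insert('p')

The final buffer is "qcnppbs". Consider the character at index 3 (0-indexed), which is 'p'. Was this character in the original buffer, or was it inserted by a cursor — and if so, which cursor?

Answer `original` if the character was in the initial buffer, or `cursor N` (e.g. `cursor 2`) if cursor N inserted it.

Answer: cursor 1

Derivation:
After op 1 (delete): buffer="qcnbs" (len 5), cursors c1@0 c2@0, authorship .....
After op 2 (move_right): buffer="qcnbs" (len 5), cursors c1@1 c2@1, authorship .....
After op 3 (move_right): buffer="qcnbs" (len 5), cursors c1@2 c2@2, authorship .....
After op 4 (move_right): buffer="qcnbs" (len 5), cursors c1@3 c2@3, authorship .....
After op 5 (move_right): buffer="qcnbs" (len 5), cursors c1@4 c2@4, authorship .....
After op 6 (move_left): buffer="qcnbs" (len 5), cursors c1@3 c2@3, authorship .....
After op 7 (insert('p')): buffer="qcnppbs" (len 7), cursors c1@5 c2@5, authorship ...12..
Authorship (.=original, N=cursor N): . . . 1 2 . .
Index 3: author = 1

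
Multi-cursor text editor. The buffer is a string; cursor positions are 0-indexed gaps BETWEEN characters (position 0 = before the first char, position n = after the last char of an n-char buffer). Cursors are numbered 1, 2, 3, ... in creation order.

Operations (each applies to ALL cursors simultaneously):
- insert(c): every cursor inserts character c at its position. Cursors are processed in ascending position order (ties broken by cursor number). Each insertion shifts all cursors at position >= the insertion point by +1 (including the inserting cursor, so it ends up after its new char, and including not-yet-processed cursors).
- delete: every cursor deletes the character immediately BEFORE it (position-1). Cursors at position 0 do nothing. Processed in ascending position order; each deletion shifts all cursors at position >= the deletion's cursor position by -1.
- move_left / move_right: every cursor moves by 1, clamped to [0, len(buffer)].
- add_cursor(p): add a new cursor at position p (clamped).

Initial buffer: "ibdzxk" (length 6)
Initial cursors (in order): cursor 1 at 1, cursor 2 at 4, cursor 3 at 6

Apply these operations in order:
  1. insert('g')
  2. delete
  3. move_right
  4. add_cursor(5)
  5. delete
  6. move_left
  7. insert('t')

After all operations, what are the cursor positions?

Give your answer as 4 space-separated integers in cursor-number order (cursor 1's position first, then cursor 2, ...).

Answer: 1 5 5 5

Derivation:
After op 1 (insert('g')): buffer="igbdzgxkg" (len 9), cursors c1@2 c2@6 c3@9, authorship .1...2..3
After op 2 (delete): buffer="ibdzxk" (len 6), cursors c1@1 c2@4 c3@6, authorship ......
After op 3 (move_right): buffer="ibdzxk" (len 6), cursors c1@2 c2@5 c3@6, authorship ......
After op 4 (add_cursor(5)): buffer="ibdzxk" (len 6), cursors c1@2 c2@5 c4@5 c3@6, authorship ......
After op 5 (delete): buffer="id" (len 2), cursors c1@1 c2@2 c3@2 c4@2, authorship ..
After op 6 (move_left): buffer="id" (len 2), cursors c1@0 c2@1 c3@1 c4@1, authorship ..
After op 7 (insert('t')): buffer="titttd" (len 6), cursors c1@1 c2@5 c3@5 c4@5, authorship 1.234.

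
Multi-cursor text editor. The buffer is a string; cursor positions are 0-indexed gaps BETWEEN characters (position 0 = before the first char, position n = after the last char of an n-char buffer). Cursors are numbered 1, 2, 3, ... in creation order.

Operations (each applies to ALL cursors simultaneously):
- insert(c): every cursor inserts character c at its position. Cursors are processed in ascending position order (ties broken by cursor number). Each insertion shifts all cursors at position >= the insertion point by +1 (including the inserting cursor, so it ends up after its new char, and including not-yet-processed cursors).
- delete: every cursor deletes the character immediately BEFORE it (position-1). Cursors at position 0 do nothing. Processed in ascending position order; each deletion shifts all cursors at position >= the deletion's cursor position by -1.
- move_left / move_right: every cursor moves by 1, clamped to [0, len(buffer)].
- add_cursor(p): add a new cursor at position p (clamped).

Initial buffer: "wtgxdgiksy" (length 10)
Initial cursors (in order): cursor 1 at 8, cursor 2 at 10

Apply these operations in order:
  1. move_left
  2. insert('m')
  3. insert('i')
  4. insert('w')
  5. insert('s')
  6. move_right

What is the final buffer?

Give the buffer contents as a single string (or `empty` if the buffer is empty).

After op 1 (move_left): buffer="wtgxdgiksy" (len 10), cursors c1@7 c2@9, authorship ..........
After op 2 (insert('m')): buffer="wtgxdgimksmy" (len 12), cursors c1@8 c2@11, authorship .......1..2.
After op 3 (insert('i')): buffer="wtgxdgimiksmiy" (len 14), cursors c1@9 c2@13, authorship .......11..22.
After op 4 (insert('w')): buffer="wtgxdgimiwksmiwy" (len 16), cursors c1@10 c2@15, authorship .......111..222.
After op 5 (insert('s')): buffer="wtgxdgimiwsksmiwsy" (len 18), cursors c1@11 c2@17, authorship .......1111..2222.
After op 6 (move_right): buffer="wtgxdgimiwsksmiwsy" (len 18), cursors c1@12 c2@18, authorship .......1111..2222.

Answer: wtgxdgimiwsksmiwsy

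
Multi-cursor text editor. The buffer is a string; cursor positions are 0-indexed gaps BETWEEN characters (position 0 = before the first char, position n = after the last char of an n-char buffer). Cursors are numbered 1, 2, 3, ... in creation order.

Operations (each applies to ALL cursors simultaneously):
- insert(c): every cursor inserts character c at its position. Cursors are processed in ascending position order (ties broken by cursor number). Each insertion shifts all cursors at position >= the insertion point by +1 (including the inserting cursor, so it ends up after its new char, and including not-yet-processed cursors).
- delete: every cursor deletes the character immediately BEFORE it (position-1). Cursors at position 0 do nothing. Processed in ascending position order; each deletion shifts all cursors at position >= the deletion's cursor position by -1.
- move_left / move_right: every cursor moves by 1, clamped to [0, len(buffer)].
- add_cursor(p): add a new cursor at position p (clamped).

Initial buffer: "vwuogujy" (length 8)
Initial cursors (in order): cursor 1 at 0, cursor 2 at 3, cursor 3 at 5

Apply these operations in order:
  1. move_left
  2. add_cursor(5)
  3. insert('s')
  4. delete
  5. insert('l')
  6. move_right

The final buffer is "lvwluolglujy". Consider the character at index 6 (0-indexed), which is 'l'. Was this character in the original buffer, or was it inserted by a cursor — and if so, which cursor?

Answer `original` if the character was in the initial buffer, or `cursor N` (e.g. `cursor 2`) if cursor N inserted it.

Answer: cursor 3

Derivation:
After op 1 (move_left): buffer="vwuogujy" (len 8), cursors c1@0 c2@2 c3@4, authorship ........
After op 2 (add_cursor(5)): buffer="vwuogujy" (len 8), cursors c1@0 c2@2 c3@4 c4@5, authorship ........
After op 3 (insert('s')): buffer="svwsuosgsujy" (len 12), cursors c1@1 c2@4 c3@7 c4@9, authorship 1..2..3.4...
After op 4 (delete): buffer="vwuogujy" (len 8), cursors c1@0 c2@2 c3@4 c4@5, authorship ........
After op 5 (insert('l')): buffer="lvwluolglujy" (len 12), cursors c1@1 c2@4 c3@7 c4@9, authorship 1..2..3.4...
After op 6 (move_right): buffer="lvwluolglujy" (len 12), cursors c1@2 c2@5 c3@8 c4@10, authorship 1..2..3.4...
Authorship (.=original, N=cursor N): 1 . . 2 . . 3 . 4 . . .
Index 6: author = 3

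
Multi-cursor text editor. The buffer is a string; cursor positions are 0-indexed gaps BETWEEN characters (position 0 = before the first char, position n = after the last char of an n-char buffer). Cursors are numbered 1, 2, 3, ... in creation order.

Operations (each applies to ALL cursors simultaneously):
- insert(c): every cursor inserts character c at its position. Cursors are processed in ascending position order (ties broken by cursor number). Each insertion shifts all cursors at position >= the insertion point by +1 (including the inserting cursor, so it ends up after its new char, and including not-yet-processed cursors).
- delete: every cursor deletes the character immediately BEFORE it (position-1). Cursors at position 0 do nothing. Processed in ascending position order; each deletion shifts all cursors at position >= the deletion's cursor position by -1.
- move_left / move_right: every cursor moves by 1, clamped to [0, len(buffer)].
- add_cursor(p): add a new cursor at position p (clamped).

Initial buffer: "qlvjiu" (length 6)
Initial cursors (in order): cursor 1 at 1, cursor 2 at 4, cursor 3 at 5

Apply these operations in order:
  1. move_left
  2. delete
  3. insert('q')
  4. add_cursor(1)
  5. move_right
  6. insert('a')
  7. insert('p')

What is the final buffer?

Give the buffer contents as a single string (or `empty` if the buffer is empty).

After op 1 (move_left): buffer="qlvjiu" (len 6), cursors c1@0 c2@3 c3@4, authorship ......
After op 2 (delete): buffer="qliu" (len 4), cursors c1@0 c2@2 c3@2, authorship ....
After op 3 (insert('q')): buffer="qqlqqiu" (len 7), cursors c1@1 c2@5 c3@5, authorship 1..23..
After op 4 (add_cursor(1)): buffer="qqlqqiu" (len 7), cursors c1@1 c4@1 c2@5 c3@5, authorship 1..23..
After op 5 (move_right): buffer="qqlqqiu" (len 7), cursors c1@2 c4@2 c2@6 c3@6, authorship 1..23..
After op 6 (insert('a')): buffer="qqaalqqiaau" (len 11), cursors c1@4 c4@4 c2@10 c3@10, authorship 1.14.23.23.
After op 7 (insert('p')): buffer="qqaapplqqiaappu" (len 15), cursors c1@6 c4@6 c2@14 c3@14, authorship 1.1414.23.2323.

Answer: qqaapplqqiaappu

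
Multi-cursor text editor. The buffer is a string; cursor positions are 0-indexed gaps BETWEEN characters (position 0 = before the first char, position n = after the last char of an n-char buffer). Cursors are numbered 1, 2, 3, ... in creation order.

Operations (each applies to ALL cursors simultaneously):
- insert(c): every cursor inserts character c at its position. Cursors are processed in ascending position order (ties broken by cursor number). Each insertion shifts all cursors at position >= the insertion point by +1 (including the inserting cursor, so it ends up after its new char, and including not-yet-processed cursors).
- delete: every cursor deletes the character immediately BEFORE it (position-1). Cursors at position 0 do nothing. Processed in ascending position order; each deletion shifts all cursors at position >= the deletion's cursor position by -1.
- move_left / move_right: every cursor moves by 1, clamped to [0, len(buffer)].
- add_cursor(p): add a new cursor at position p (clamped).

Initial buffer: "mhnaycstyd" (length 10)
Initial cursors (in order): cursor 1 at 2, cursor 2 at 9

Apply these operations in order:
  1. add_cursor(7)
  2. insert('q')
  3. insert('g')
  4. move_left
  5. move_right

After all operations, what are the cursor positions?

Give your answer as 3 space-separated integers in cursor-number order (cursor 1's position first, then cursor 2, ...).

After op 1 (add_cursor(7)): buffer="mhnaycstyd" (len 10), cursors c1@2 c3@7 c2@9, authorship ..........
After op 2 (insert('q')): buffer="mhqnaycsqtyqd" (len 13), cursors c1@3 c3@9 c2@12, authorship ..1.....3..2.
After op 3 (insert('g')): buffer="mhqgnaycsqgtyqgd" (len 16), cursors c1@4 c3@11 c2@15, authorship ..11.....33..22.
After op 4 (move_left): buffer="mhqgnaycsqgtyqgd" (len 16), cursors c1@3 c3@10 c2@14, authorship ..11.....33..22.
After op 5 (move_right): buffer="mhqgnaycsqgtyqgd" (len 16), cursors c1@4 c3@11 c2@15, authorship ..11.....33..22.

Answer: 4 15 11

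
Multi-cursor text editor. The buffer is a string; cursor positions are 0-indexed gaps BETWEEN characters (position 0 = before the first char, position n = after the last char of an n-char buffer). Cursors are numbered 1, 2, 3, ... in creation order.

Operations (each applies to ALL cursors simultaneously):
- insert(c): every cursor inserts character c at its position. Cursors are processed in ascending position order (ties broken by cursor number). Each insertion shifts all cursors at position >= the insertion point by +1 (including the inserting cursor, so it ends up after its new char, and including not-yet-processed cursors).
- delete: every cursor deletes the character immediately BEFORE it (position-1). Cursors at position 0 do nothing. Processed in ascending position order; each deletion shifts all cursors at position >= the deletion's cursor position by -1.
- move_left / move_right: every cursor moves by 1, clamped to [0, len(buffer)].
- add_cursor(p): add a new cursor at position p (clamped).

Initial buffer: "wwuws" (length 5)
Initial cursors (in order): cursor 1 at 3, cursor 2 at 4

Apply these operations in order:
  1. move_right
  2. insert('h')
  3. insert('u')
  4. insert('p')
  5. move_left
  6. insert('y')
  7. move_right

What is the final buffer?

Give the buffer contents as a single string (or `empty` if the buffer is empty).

After op 1 (move_right): buffer="wwuws" (len 5), cursors c1@4 c2@5, authorship .....
After op 2 (insert('h')): buffer="wwuwhsh" (len 7), cursors c1@5 c2@7, authorship ....1.2
After op 3 (insert('u')): buffer="wwuwhushu" (len 9), cursors c1@6 c2@9, authorship ....11.22
After op 4 (insert('p')): buffer="wwuwhupshup" (len 11), cursors c1@7 c2@11, authorship ....111.222
After op 5 (move_left): buffer="wwuwhupshup" (len 11), cursors c1@6 c2@10, authorship ....111.222
After op 6 (insert('y')): buffer="wwuwhuypshuyp" (len 13), cursors c1@7 c2@12, authorship ....1111.2222
After op 7 (move_right): buffer="wwuwhuypshuyp" (len 13), cursors c1@8 c2@13, authorship ....1111.2222

Answer: wwuwhuypshuyp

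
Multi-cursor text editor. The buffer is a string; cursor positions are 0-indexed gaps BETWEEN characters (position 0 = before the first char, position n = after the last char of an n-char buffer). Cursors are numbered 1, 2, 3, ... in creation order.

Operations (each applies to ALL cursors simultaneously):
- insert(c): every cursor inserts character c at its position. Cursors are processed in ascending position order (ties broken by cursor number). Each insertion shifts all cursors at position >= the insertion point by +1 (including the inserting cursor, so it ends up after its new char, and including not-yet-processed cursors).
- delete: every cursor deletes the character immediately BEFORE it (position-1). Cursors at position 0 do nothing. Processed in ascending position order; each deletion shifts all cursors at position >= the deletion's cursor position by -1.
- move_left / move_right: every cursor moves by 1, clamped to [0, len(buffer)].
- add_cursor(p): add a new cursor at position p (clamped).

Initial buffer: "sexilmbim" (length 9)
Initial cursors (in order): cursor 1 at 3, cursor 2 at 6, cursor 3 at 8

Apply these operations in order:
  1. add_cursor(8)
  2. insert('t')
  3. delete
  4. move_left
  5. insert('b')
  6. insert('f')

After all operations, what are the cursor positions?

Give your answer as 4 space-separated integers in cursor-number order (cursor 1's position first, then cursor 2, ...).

Answer: 4 9 15 15

Derivation:
After op 1 (add_cursor(8)): buffer="sexilmbim" (len 9), cursors c1@3 c2@6 c3@8 c4@8, authorship .........
After op 2 (insert('t')): buffer="sextilmtbittm" (len 13), cursors c1@4 c2@8 c3@12 c4@12, authorship ...1...2..34.
After op 3 (delete): buffer="sexilmbim" (len 9), cursors c1@3 c2@6 c3@8 c4@8, authorship .........
After op 4 (move_left): buffer="sexilmbim" (len 9), cursors c1@2 c2@5 c3@7 c4@7, authorship .........
After op 5 (insert('b')): buffer="sebxilbmbbbim" (len 13), cursors c1@3 c2@7 c3@11 c4@11, authorship ..1...2..34..
After op 6 (insert('f')): buffer="sebfxilbfmbbbffim" (len 17), cursors c1@4 c2@9 c3@15 c4@15, authorship ..11...22..3434..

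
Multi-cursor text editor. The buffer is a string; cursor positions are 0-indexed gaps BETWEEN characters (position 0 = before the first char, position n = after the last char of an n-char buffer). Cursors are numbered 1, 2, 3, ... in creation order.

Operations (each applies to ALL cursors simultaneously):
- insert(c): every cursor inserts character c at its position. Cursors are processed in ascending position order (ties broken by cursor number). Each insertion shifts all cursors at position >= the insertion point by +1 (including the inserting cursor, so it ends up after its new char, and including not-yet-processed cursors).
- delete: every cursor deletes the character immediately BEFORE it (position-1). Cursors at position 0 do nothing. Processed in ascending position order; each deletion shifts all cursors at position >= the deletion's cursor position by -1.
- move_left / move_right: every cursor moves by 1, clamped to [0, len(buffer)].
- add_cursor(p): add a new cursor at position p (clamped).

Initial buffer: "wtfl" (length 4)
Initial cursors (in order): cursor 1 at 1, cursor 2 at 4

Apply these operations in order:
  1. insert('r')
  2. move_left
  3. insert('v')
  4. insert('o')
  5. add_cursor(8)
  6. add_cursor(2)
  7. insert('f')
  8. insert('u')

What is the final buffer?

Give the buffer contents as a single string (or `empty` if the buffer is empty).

After op 1 (insert('r')): buffer="wrtflr" (len 6), cursors c1@2 c2@6, authorship .1...2
After op 2 (move_left): buffer="wrtflr" (len 6), cursors c1@1 c2@5, authorship .1...2
After op 3 (insert('v')): buffer="wvrtflvr" (len 8), cursors c1@2 c2@7, authorship .11...22
After op 4 (insert('o')): buffer="wvortflvor" (len 10), cursors c1@3 c2@9, authorship .111...222
After op 5 (add_cursor(8)): buffer="wvortflvor" (len 10), cursors c1@3 c3@8 c2@9, authorship .111...222
After op 6 (add_cursor(2)): buffer="wvortflvor" (len 10), cursors c4@2 c1@3 c3@8 c2@9, authorship .111...222
After op 7 (insert('f')): buffer="wvfofrtflvfofr" (len 14), cursors c4@3 c1@5 c3@11 c2@13, authorship .14111...23222
After op 8 (insert('u')): buffer="wvfuofurtflvfuofur" (len 18), cursors c4@4 c1@7 c3@14 c2@17, authorship .1441111...2332222

Answer: wvfuofurtflvfuofur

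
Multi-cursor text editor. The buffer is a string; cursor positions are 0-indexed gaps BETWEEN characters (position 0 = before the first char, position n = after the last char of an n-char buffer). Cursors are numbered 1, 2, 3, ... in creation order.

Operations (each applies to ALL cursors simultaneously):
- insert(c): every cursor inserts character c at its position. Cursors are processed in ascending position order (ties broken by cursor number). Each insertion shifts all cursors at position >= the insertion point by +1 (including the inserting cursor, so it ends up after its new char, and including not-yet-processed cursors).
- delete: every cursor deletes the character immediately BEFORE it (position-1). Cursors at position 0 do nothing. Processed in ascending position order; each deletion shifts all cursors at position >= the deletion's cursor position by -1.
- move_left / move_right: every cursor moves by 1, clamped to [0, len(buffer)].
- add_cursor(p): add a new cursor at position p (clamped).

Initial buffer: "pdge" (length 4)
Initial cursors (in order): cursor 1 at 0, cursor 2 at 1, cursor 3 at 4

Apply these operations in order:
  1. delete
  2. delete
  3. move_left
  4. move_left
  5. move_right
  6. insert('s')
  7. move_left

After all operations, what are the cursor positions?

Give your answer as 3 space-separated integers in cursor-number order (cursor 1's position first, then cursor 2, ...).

After op 1 (delete): buffer="dg" (len 2), cursors c1@0 c2@0 c3@2, authorship ..
After op 2 (delete): buffer="d" (len 1), cursors c1@0 c2@0 c3@1, authorship .
After op 3 (move_left): buffer="d" (len 1), cursors c1@0 c2@0 c3@0, authorship .
After op 4 (move_left): buffer="d" (len 1), cursors c1@0 c2@0 c3@0, authorship .
After op 5 (move_right): buffer="d" (len 1), cursors c1@1 c2@1 c3@1, authorship .
After op 6 (insert('s')): buffer="dsss" (len 4), cursors c1@4 c2@4 c3@4, authorship .123
After op 7 (move_left): buffer="dsss" (len 4), cursors c1@3 c2@3 c3@3, authorship .123

Answer: 3 3 3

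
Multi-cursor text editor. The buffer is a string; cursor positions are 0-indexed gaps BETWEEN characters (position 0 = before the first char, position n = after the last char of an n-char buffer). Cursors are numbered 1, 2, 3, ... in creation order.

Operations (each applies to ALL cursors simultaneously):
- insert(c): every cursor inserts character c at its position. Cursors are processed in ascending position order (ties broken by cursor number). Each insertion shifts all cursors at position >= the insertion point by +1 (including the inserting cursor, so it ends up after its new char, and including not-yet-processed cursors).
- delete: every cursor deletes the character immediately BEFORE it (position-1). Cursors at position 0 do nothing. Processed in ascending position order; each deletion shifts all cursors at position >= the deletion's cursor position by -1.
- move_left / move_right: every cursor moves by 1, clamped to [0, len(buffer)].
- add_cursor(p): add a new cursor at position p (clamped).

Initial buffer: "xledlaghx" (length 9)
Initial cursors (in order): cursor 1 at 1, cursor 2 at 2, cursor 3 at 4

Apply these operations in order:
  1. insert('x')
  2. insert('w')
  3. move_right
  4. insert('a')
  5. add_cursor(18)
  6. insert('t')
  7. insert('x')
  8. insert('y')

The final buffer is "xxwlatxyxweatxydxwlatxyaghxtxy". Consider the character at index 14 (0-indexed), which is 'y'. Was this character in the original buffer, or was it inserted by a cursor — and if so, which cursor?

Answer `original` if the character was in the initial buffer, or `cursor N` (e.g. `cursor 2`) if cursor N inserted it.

After op 1 (insert('x')): buffer="xxlxedxlaghx" (len 12), cursors c1@2 c2@4 c3@7, authorship .1.2..3.....
After op 2 (insert('w')): buffer="xxwlxwedxwlaghx" (len 15), cursors c1@3 c2@6 c3@10, authorship .11.22..33.....
After op 3 (move_right): buffer="xxwlxwedxwlaghx" (len 15), cursors c1@4 c2@7 c3@11, authorship .11.22..33.....
After op 4 (insert('a')): buffer="xxwlaxweadxwlaaghx" (len 18), cursors c1@5 c2@9 c3@14, authorship .11.122.2.33.3....
After op 5 (add_cursor(18)): buffer="xxwlaxweadxwlaaghx" (len 18), cursors c1@5 c2@9 c3@14 c4@18, authorship .11.122.2.33.3....
After op 6 (insert('t')): buffer="xxwlatxweatdxwlataghxt" (len 22), cursors c1@6 c2@11 c3@17 c4@22, authorship .11.1122.22.33.33....4
After op 7 (insert('x')): buffer="xxwlatxxweatxdxwlatxaghxtx" (len 26), cursors c1@7 c2@13 c3@20 c4@26, authorship .11.11122.222.33.333....44
After op 8 (insert('y')): buffer="xxwlatxyxweatxydxwlatxyaghxtxy" (len 30), cursors c1@8 c2@15 c3@23 c4@30, authorship .11.111122.2222.33.3333....444
Authorship (.=original, N=cursor N): . 1 1 . 1 1 1 1 2 2 . 2 2 2 2 . 3 3 . 3 3 3 3 . . . . 4 4 4
Index 14: author = 2

Answer: cursor 2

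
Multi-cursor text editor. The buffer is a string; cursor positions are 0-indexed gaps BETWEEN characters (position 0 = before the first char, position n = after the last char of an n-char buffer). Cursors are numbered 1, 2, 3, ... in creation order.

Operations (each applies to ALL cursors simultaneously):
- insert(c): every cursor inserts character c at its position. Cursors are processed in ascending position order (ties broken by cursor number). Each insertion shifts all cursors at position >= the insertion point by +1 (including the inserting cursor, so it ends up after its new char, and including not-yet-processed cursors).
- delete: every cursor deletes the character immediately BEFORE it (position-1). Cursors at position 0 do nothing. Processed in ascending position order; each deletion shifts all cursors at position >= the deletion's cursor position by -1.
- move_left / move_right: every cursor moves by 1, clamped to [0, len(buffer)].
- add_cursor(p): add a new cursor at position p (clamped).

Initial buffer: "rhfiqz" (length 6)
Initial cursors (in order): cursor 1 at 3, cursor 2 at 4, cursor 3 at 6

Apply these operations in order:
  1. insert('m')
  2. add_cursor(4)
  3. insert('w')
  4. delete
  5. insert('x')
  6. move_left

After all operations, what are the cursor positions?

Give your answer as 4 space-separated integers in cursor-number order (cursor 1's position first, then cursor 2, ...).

Answer: 5 8 12 5

Derivation:
After op 1 (insert('m')): buffer="rhfmimqzm" (len 9), cursors c1@4 c2@6 c3@9, authorship ...1.2..3
After op 2 (add_cursor(4)): buffer="rhfmimqzm" (len 9), cursors c1@4 c4@4 c2@6 c3@9, authorship ...1.2..3
After op 3 (insert('w')): buffer="rhfmwwimwqzmw" (len 13), cursors c1@6 c4@6 c2@9 c3@13, authorship ...114.22..33
After op 4 (delete): buffer="rhfmimqzm" (len 9), cursors c1@4 c4@4 c2@6 c3@9, authorship ...1.2..3
After op 5 (insert('x')): buffer="rhfmxximxqzmx" (len 13), cursors c1@6 c4@6 c2@9 c3@13, authorship ...114.22..33
After op 6 (move_left): buffer="rhfmxximxqzmx" (len 13), cursors c1@5 c4@5 c2@8 c3@12, authorship ...114.22..33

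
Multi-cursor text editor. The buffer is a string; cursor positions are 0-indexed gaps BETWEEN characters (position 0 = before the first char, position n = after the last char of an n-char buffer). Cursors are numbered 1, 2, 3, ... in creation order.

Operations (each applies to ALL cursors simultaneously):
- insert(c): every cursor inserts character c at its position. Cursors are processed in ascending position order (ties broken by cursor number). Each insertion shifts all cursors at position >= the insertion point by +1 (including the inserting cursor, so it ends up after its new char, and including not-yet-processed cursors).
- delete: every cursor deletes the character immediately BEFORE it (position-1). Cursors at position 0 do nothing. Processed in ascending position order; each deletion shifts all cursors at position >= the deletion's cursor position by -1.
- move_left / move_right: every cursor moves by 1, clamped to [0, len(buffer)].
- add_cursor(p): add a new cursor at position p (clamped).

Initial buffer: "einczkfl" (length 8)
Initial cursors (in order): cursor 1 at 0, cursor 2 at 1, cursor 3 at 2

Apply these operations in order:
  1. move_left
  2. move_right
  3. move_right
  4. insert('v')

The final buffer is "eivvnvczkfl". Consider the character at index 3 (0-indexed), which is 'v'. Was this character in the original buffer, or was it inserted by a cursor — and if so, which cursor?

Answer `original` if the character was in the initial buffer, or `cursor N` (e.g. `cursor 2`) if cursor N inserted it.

After op 1 (move_left): buffer="einczkfl" (len 8), cursors c1@0 c2@0 c3@1, authorship ........
After op 2 (move_right): buffer="einczkfl" (len 8), cursors c1@1 c2@1 c3@2, authorship ........
After op 3 (move_right): buffer="einczkfl" (len 8), cursors c1@2 c2@2 c3@3, authorship ........
After op 4 (insert('v')): buffer="eivvnvczkfl" (len 11), cursors c1@4 c2@4 c3@6, authorship ..12.3.....
Authorship (.=original, N=cursor N): . . 1 2 . 3 . . . . .
Index 3: author = 2

Answer: cursor 2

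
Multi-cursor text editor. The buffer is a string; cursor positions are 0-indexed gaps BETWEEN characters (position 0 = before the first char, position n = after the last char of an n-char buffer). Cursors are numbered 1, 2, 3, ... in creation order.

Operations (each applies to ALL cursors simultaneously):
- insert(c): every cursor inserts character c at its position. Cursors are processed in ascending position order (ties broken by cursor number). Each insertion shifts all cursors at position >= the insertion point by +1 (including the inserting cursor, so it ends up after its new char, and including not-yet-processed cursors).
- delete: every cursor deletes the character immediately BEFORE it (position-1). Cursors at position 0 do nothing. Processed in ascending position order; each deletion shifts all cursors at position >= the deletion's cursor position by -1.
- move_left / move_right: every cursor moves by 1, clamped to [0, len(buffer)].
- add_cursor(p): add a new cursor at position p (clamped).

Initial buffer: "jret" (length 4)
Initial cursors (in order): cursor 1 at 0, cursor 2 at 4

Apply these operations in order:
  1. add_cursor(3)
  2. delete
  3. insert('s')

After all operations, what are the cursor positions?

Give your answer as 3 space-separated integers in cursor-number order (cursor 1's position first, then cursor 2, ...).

Answer: 1 5 5

Derivation:
After op 1 (add_cursor(3)): buffer="jret" (len 4), cursors c1@0 c3@3 c2@4, authorship ....
After op 2 (delete): buffer="jr" (len 2), cursors c1@0 c2@2 c3@2, authorship ..
After op 3 (insert('s')): buffer="sjrss" (len 5), cursors c1@1 c2@5 c3@5, authorship 1..23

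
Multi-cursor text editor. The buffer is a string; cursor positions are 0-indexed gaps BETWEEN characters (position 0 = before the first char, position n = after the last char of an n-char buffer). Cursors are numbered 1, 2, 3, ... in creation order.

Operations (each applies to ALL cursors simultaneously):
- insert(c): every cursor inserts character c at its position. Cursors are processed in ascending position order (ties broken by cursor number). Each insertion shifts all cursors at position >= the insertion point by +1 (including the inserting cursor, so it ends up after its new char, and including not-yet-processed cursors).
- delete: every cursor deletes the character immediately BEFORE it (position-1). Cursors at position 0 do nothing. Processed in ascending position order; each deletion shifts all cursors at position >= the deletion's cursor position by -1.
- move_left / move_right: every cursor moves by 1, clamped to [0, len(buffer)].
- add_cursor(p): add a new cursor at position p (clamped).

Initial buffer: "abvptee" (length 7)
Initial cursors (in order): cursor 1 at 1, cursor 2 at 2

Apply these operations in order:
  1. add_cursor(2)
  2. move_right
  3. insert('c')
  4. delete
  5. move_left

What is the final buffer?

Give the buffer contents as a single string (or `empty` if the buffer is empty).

Answer: abvptee

Derivation:
After op 1 (add_cursor(2)): buffer="abvptee" (len 7), cursors c1@1 c2@2 c3@2, authorship .......
After op 2 (move_right): buffer="abvptee" (len 7), cursors c1@2 c2@3 c3@3, authorship .......
After op 3 (insert('c')): buffer="abcvccptee" (len 10), cursors c1@3 c2@6 c3@6, authorship ..1.23....
After op 4 (delete): buffer="abvptee" (len 7), cursors c1@2 c2@3 c3@3, authorship .......
After op 5 (move_left): buffer="abvptee" (len 7), cursors c1@1 c2@2 c3@2, authorship .......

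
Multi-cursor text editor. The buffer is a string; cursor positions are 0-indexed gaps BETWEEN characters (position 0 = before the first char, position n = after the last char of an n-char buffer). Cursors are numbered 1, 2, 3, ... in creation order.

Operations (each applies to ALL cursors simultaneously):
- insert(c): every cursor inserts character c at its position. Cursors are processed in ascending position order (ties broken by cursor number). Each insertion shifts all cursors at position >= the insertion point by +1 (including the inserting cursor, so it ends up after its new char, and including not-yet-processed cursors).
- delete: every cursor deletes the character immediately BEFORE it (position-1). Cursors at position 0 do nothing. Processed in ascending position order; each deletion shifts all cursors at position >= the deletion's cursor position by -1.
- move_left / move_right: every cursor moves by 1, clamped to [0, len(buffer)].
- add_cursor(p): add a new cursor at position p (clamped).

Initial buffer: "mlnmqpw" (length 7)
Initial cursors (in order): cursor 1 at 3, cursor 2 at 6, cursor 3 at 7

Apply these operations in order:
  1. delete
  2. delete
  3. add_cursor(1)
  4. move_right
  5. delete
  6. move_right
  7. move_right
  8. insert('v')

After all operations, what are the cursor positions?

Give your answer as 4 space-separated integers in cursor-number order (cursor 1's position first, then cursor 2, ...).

After op 1 (delete): buffer="mlmq" (len 4), cursors c1@2 c2@4 c3@4, authorship ....
After op 2 (delete): buffer="m" (len 1), cursors c1@1 c2@1 c3@1, authorship .
After op 3 (add_cursor(1)): buffer="m" (len 1), cursors c1@1 c2@1 c3@1 c4@1, authorship .
After op 4 (move_right): buffer="m" (len 1), cursors c1@1 c2@1 c3@1 c4@1, authorship .
After op 5 (delete): buffer="" (len 0), cursors c1@0 c2@0 c3@0 c4@0, authorship 
After op 6 (move_right): buffer="" (len 0), cursors c1@0 c2@0 c3@0 c4@0, authorship 
After op 7 (move_right): buffer="" (len 0), cursors c1@0 c2@0 c3@0 c4@0, authorship 
After op 8 (insert('v')): buffer="vvvv" (len 4), cursors c1@4 c2@4 c3@4 c4@4, authorship 1234

Answer: 4 4 4 4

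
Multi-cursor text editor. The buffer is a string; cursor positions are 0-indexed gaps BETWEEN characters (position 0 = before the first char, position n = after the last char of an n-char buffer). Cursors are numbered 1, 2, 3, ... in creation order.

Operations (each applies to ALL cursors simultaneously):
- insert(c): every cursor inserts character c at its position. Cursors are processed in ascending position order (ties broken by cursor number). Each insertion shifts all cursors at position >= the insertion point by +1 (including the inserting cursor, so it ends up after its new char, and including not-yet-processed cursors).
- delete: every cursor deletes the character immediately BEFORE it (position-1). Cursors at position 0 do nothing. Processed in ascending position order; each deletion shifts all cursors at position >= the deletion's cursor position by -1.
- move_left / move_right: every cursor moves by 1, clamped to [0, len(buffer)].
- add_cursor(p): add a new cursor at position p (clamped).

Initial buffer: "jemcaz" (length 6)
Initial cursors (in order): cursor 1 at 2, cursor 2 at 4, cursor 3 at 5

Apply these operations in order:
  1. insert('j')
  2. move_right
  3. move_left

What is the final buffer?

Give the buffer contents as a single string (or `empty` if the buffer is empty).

After op 1 (insert('j')): buffer="jejmcjajz" (len 9), cursors c1@3 c2@6 c3@8, authorship ..1..2.3.
After op 2 (move_right): buffer="jejmcjajz" (len 9), cursors c1@4 c2@7 c3@9, authorship ..1..2.3.
After op 3 (move_left): buffer="jejmcjajz" (len 9), cursors c1@3 c2@6 c3@8, authorship ..1..2.3.

Answer: jejmcjajz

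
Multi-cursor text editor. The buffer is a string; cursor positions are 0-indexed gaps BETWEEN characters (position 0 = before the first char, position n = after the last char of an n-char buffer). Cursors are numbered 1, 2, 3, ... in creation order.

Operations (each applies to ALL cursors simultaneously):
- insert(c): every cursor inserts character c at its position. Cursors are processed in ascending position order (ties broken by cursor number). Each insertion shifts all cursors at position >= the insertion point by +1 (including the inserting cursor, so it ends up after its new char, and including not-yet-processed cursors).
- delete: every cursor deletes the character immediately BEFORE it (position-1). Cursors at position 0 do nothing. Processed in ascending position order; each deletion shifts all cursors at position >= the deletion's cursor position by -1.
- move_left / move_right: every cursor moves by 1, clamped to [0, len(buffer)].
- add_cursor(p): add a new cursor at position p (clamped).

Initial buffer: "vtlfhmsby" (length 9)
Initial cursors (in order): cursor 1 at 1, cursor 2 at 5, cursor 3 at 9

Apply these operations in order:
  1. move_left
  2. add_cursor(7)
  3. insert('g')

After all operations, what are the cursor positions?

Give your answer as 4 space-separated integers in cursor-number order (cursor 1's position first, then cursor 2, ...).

After op 1 (move_left): buffer="vtlfhmsby" (len 9), cursors c1@0 c2@4 c3@8, authorship .........
After op 2 (add_cursor(7)): buffer="vtlfhmsby" (len 9), cursors c1@0 c2@4 c4@7 c3@8, authorship .........
After op 3 (insert('g')): buffer="gvtlfghmsgbgy" (len 13), cursors c1@1 c2@6 c4@10 c3@12, authorship 1....2...4.3.

Answer: 1 6 12 10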